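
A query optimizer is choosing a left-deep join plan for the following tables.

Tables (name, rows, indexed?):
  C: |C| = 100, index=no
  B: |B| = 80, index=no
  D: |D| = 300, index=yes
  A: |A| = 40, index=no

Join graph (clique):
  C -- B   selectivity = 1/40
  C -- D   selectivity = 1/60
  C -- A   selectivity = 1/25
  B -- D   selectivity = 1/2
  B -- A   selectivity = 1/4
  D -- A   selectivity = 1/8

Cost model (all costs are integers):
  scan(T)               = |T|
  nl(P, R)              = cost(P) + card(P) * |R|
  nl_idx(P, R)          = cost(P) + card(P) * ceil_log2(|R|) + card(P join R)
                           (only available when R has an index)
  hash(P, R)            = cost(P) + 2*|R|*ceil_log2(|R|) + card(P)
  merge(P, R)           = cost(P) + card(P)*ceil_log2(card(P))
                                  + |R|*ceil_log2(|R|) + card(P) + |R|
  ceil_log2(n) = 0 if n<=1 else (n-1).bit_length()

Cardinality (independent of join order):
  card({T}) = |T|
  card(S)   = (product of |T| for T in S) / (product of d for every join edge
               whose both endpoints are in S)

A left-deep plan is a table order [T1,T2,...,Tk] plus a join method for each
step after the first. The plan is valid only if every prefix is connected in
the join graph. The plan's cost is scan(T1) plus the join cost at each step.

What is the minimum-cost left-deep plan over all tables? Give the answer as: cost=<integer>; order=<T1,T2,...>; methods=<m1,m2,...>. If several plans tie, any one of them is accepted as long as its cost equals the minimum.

cost=2705; order=C,A,B,D; methods=hash,hash,nl_idx

Selinger DP (subsets sized 1..n):
  {C}: scan cost=100, card=100
  {B}: scan cost=80, card=80
  {D}: scan cost=300, card=300
  {A}: scan cost=40, card=40
  {BC}: card=200; try (B,hash)→1320, (C,merge)→1520, (B,merge)→1540, (C,hash)→1560, (C,nl)→8080, (B,nl)→8100; best=1320 via (B,hash)
  {CD}: card=500; try (D,nl_idx)→1500, (C,hash)→2000, (D,merge)→3900, (C,merge)→4100, (D,hash)→5600, (D,nl)→30100 …(+1); best=1500 via (D,nl_idx)
  {AC}: card=160; try (A,hash)→680, (C,merge)→1120, (A,merge)→1180, (C,hash)→1480, (C,nl)→4040, (A,nl)→4100; best=680 via (A,hash)
  {BD}: card=12000; try (B,hash)→1720, (D,merge)→3720, (B,merge)→3940, (D,hash)→5560, (D,nl_idx)→12800, (D,nl)→24080 …(+1); best=1720 via (B,hash)
  {AB}: card=800; try (A,hash)→640, (B,merge)→960, (A,merge)→1000, (B,hash)→1200, (B,nl)→3240, (A,nl)→3280; best=640 via (A,hash)
  {AD}: card=1500; try (A,hash)→1080, (D,nl_idx)→1900, (D,merge)→3320, (A,merge)→3580, (D,hash)→5480, (D,nl)→12040 …(+1); best=1080 via (A,hash)
  {BCD}: card=500; try (B,hash)→3120, (D,nl_idx)→3620, (D,merge)→6120, (D,hash)→6920, (B,merge)→7140, (C,hash)→15120 …(+4); best=3120 via (B,hash)
  {ABC}: card=80; try (B,hash)→1960, (A,hash)→2000, (B,merge)→2760, (C,hash)→2840, (A,merge)→3400, (A,nl)→9320 …(+3); best=1960 via (B,hash)
  {ACD}: card=100; try (D,nl_idx)→2220, (A,hash)→2480, (C,hash)→3980, (D,merge)→5120, (D,hash)→6240, (A,merge)→6780 …(+4); best=2220 via (D,nl_idx)
  {ABD}: card=15000; try (B,hash)→3700, (D,hash)→6840, (D,merge)→12440, (A,hash)→14200, (B,merge)→19720, (D,nl_idx)→22840 …(+4); best=3700 via (B,hash)
  {ABCD}: card=25; try (D,nl_idx)→2705, (B,hash)→3440, (B,merge)→3660, (A,hash)→4100, (D,merge)→5600, (D,hash)→7440 …(+7); best=2705 via (D,nl_idx)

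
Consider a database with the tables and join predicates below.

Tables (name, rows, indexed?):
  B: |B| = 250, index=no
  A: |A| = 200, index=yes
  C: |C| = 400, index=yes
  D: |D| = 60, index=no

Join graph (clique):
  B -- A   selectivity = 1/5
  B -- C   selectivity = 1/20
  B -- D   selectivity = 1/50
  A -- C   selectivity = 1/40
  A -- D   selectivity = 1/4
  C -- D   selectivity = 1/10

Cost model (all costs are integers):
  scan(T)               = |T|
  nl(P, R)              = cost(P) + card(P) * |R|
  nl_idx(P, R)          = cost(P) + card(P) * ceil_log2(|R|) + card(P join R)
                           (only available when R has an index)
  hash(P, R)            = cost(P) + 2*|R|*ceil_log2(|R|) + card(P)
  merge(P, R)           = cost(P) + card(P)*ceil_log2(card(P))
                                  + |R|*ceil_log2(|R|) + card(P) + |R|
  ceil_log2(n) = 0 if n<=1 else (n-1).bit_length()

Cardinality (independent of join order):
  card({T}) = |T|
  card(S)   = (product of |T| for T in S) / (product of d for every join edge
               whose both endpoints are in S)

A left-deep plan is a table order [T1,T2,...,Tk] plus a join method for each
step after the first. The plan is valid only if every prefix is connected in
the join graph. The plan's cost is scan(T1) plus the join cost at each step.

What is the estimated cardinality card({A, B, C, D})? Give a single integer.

150

Tables in S: A(200), B(250), C(400), D(60)
Edges inside S: B-A(d=5), B-C(d=20), B-D(d=50), A-C(d=40), A-D(d=4), C-D(d=10)
numerator = 200 * 250 * 400 * 60 = 1200000000
denominator = 5 * 20 * 50 * 40 * 4 * 10 = 8000000
card(S) = 1200000000 / 8000000 = 150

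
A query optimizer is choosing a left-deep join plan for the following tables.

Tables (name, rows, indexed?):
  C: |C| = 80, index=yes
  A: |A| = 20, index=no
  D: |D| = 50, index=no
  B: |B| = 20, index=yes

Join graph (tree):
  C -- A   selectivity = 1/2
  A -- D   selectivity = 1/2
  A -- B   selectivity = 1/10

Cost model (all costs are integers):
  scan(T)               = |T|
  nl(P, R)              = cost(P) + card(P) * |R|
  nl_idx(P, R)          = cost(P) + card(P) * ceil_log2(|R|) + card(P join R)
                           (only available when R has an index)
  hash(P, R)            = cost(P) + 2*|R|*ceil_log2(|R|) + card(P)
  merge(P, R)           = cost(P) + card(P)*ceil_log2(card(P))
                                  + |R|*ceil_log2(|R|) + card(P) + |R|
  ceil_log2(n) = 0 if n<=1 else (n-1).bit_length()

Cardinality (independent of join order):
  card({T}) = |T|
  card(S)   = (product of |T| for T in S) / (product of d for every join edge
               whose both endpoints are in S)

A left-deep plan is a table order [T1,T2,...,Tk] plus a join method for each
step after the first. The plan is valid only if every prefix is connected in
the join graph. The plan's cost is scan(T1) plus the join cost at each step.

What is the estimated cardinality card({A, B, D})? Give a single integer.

1000

Tables in S: A(20), B(20), D(50)
Edges inside S: A-D(d=2), A-B(d=10)
numerator = 20 * 20 * 50 = 20000
denominator = 2 * 10 = 20
card(S) = 20000 / 20 = 1000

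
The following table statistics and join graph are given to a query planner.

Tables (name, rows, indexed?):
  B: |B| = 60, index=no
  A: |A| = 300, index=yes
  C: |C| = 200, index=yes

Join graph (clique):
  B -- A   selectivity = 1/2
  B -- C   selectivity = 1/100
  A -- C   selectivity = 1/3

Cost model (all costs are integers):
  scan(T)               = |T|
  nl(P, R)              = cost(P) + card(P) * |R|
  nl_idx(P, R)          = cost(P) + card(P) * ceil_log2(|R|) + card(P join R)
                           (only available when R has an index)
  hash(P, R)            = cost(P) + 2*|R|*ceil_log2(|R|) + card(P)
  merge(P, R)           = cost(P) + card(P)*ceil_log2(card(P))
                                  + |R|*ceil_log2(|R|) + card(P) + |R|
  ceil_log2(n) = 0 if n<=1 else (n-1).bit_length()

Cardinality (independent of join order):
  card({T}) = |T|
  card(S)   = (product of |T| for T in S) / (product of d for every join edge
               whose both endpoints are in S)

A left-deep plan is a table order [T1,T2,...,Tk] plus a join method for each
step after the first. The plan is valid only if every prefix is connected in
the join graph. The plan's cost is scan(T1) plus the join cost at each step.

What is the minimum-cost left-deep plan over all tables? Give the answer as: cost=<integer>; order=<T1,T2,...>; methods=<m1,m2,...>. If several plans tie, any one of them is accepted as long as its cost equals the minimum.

cost=4620; order=B,C,A; methods=nl_idx,merge

Selinger DP (subsets sized 1..n):
  {B}: scan cost=60, card=60
  {A}: scan cost=300, card=300
  {C}: scan cost=200, card=200
  {AB}: card=9000; try (B,hash)→1320, (A,merge)→3480, (B,merge)→3720, (A,hash)→5520, (A,nl_idx)→9600, (A,nl)→18060 …(+1); best=1320 via (B,hash)
  {BC}: card=120; try (C,nl_idx)→660, (B,hash)→1120, (C,merge)→2280, (B,merge)→2420, (C,hash)→3320, (C,nl)→12060 …(+1); best=660 via (C,nl_idx)
  {AC}: card=20000; try (C,hash)→3800, (A,merge)→5000, (C,merge)→5100, (A,hash)→5800, (A,nl_idx)→22000, (C,nl_idx)→22700 …(+2); best=3800 via (C,hash)
  {ABC}: card=6000; try (A,merge)→4620, (A,hash)→6180, (A,nl_idx)→7740, (C,hash)→13520, (B,hash)→24520, (A,nl)→36660 …(+5); best=4620 via (A,merge)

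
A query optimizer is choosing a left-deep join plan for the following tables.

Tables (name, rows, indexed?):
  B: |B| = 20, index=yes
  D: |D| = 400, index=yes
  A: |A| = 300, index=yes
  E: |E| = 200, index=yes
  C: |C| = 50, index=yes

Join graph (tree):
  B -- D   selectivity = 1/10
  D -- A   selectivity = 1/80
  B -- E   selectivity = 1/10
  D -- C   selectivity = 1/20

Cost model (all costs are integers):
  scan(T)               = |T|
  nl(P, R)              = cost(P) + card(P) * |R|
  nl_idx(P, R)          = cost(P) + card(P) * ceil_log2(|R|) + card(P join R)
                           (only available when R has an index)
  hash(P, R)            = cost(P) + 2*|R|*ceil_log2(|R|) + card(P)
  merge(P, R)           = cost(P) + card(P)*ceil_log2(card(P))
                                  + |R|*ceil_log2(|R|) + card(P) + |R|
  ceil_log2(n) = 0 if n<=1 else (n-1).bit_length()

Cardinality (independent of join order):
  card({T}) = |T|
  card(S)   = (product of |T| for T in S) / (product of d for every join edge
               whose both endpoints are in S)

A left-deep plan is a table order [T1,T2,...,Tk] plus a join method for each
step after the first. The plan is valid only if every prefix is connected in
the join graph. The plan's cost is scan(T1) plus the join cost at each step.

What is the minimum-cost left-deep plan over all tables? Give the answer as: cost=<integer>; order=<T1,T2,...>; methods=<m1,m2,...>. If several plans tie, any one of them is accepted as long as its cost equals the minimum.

Selinger DP (subsets sized 1..n):
  {B}: scan cost=20, card=20
  {D}: scan cost=400, card=400
  {A}: scan cost=300, card=300
  {E}: scan cost=200, card=200
  {C}: scan cost=50, card=50
  {BD}: card=800; try (D,nl_idx)→1000, (B,hash)→1000, (B,nl_idx)→3200, (D,merge)→4140, (B,merge)→4520, (D,hash)→7240 …(+2); best=1000 via (D,nl_idx)
  {BE}: card=400; try (E,nl_idx)→580, (B,hash)→600, (B,nl_idx)→1600, (E,merge)→1940, (B,merge)→2120, (E,hash)→3240 …(+2); best=580 via (E,nl_idx)
  {AD}: card=1500; try (D,nl_idx)→4500, (A,nl_idx)→5500, (A,hash)→6200, (D,merge)→7300, (A,merge)→7400, (D,hash)→7800 …(+2); best=4500 via (D,nl_idx)
  {CD}: card=1000; try (C,hash)→1400, (D,nl_idx)→1500, (C,nl_idx)→3800, (D,merge)→4400, (C,merge)→4750, (D,hash)→7300 …(+2); best=1400 via (C,hash)
  {ABD}: card=3000; try (B,hash)→6200, (A,hash)→7200, (A,nl_idx)→11200, (A,merge)→12800, (B,nl_idx)→15000, (B,merge)→22620 …(+2); best=6200 via (B,hash)
  {BDE}: card=16000; try (E,hash)→5000, (D,hash)→8180, (D,merge)→8580, (E,merge)→11600, (D,nl_idx)→20180, (E,nl_idx)→23400 …(+2); best=5000 via (E,hash)
  {BCD}: card=2000; try (C,hash)→2400, (B,hash)→2600, (C,nl_idx)→7800, (B,nl_idx)→8400, (C,merge)→10150, (B,merge)→12520 …(+2); best=2400 via (C,hash)
  {ACD}: card=3750; try (C,hash)→6600, (A,hash)→7800, (A,nl_idx)→14150, (A,merge)→15400, (C,nl_idx)→17250, (C,merge)→22850 …(+2); best=6600 via (C,hash)
  {ABDE}: card=60000; try (E,hash)→12400, (A,hash)→26400, (E,merge)→47000, (E,nl_idx)→90200, (A,nl_idx)→209000, (A,merge)→248000 …(+2); best=12400 via (E,hash)
  {ABCD}: card=7500; try (C,hash)→9800, (A,hash)→9800, (B,hash)→10550, (A,nl_idx)→27900, (A,merge)→29400, (C,nl_idx)→31700 …(+6); best=9800 via (C,hash)
  {BCDE}: card=40000; try (E,hash)→7600, (C,hash)→21600, (E,merge)→28200, (E,nl_idx)→58400, (C,nl_idx)→141000, (C,merge)→245350 …(+2); best=7600 via (E,hash)
  {ABCDE}: card=150000; try (E,hash)→20500, (A,hash)→53000, (C,hash)→73000, (E,merge)→116600, (E,nl_idx)→219800, (A,nl_idx)→517600 …(+6); best=20500 via (E,hash)

cost=20500; order=A,D,B,C,E; methods=nl_idx,hash,hash,hash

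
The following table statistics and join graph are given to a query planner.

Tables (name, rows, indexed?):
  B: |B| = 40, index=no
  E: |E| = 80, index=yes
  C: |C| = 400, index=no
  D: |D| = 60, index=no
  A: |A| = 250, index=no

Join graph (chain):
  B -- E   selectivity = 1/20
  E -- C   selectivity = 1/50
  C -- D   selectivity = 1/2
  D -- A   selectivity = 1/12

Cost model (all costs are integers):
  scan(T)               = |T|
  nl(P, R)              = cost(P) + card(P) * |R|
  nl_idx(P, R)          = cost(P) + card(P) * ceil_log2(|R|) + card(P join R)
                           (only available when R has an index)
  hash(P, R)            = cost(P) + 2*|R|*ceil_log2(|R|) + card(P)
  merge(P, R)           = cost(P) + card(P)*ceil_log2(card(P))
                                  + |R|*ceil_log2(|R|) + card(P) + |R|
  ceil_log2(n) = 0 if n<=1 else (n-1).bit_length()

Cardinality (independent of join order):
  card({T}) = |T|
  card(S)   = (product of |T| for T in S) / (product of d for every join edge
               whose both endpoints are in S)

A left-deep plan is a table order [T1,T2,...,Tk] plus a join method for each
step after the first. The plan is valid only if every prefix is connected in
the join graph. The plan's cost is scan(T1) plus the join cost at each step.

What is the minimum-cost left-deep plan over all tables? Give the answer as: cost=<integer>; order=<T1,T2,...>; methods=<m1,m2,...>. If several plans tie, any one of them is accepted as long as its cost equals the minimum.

cost=47440; order=C,E,B,D,A; methods=hash,hash,hash,hash

Selinger DP (subsets sized 1..n):
  {B}: scan cost=40, card=40
  {E}: scan cost=80, card=80
  {C}: scan cost=400, card=400
  {D}: scan cost=60, card=60
  {A}: scan cost=250, card=250
  {BE}: card=160; try (E,nl_idx)→480, (B,hash)→640, (E,merge)→960, (B,merge)→1000, (E,hash)→1200, (E,nl)→3240 …(+1); best=480 via (E,nl_idx)
  {CE}: card=640; try (E,hash)→1920, (E,nl_idx)→3840, (C,merge)→4720, (E,merge)→5040, (C,hash)→7360, (C,nl)→32080 …(+1); best=1920 via (E,hash)
  {CD}: card=12000; try (D,hash)→1520, (C,merge)→4480, (D,merge)→4820, (C,hash)→7320, (C,nl)→24060, (D,nl)→24400; best=1520 via (D,hash)
  {AD}: card=1250; try (D,hash)→1220, (A,merge)→2730, (D,merge)→2920, (A,hash)→4120, (A,nl)→15060, (D,nl)→15250; best=1220 via (D,hash)
  {BCE}: card=1280; try (B,hash)→3040, (C,merge)→5920, (C,hash)→7840, (B,merge)→9240, (B,nl)→27520, (C,nl)→64480; best=3040 via (B,hash)
  {CDE}: card=19200; try (D,hash)→3280, (D,merge)→9380, (E,hash)→14640, (D,nl)→40320, (E,nl_idx)→104720, (E,merge)→182160 …(+1); best=3280 via (D,hash)
  {ACD}: card=250000; try (C,hash)→9670, (A,hash)→17520, (C,merge)→20220, (A,merge)→183770, (C,nl)→501220, (A,nl)→3001520; best=9670 via (C,hash)
  {BCDE}: card=38400; try (D,hash)→5040, (D,merge)→18820, (B,hash)→22960, (D,nl)→79840, (B,merge)→310760, (B,nl)→771280; best=5040 via (D,hash)
  {ACDE}: card=400000; try (A,hash)→26480, (E,hash)→260790, (A,merge)→312730, (E,nl_idx)→2159670, (E,merge)→4760310, (A,nl)→4803280 …(+1); best=26480 via (A,hash)
  {ABCDE}: card=800000; try (A,hash)→47440, (B,hash)→426960, (A,merge)→660090, (B,merge)→8026760, (A,nl)→9605040, (B,nl)→16026480; best=47440 via (A,hash)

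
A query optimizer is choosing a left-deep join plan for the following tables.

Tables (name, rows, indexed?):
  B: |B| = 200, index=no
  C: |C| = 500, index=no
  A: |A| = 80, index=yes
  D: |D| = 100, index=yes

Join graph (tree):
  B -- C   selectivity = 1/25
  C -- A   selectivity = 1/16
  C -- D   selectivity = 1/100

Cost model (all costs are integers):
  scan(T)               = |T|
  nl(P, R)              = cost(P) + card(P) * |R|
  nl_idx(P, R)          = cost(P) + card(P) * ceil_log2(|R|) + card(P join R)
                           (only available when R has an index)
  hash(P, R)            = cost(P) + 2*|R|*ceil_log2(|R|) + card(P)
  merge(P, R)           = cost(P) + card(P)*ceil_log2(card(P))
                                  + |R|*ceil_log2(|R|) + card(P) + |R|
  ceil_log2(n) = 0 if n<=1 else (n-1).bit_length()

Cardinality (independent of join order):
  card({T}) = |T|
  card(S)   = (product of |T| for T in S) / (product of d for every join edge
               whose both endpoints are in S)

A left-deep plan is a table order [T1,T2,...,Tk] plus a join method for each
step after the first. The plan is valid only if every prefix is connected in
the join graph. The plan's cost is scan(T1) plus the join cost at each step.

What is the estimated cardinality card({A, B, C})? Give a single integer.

20000

Tables in S: A(80), B(200), C(500)
Edges inside S: B-C(d=25), C-A(d=16)
numerator = 80 * 200 * 500 = 8000000
denominator = 25 * 16 = 400
card(S) = 8000000 / 400 = 20000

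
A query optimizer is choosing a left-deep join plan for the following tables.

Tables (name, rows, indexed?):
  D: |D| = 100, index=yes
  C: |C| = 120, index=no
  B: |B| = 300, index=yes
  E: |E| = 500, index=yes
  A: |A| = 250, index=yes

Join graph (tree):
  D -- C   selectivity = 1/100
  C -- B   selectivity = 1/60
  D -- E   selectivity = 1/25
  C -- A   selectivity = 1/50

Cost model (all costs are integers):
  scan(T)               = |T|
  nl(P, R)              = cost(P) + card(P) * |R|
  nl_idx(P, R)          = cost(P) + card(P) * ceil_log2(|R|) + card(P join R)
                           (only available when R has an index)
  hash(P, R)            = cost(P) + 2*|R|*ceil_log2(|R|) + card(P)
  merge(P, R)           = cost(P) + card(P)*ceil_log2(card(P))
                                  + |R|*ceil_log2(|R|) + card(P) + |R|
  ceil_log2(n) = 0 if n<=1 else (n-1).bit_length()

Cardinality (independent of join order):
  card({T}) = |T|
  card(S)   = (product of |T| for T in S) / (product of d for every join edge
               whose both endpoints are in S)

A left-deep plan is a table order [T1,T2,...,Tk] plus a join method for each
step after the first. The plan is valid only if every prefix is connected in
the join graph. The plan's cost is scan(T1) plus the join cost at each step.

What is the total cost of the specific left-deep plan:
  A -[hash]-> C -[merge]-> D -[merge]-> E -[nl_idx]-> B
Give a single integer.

step 1: scan A: cost=250, card=250
step 2: join C via hash
    card(P join C) = 250*120/(50) = 600
    cost = 250 + 2*120*7 + 250 = 2180
step 3: join D via merge
    card(P join D) = 600*100/(100) = 600
    cost = 2180 + 600*10 + 100*7 + 600 + 100 = 9580
step 4: join E via merge
    card(P join E) = 600*500/(25) = 12000
    cost = 9580 + 600*10 + 500*9 + 600 + 500 = 21180
step 5: join B via nl_idx
    card(P join B) = 12000*300/(60) = 60000
    cost = 21180 + 12000*9 + 60000 = 189180

189180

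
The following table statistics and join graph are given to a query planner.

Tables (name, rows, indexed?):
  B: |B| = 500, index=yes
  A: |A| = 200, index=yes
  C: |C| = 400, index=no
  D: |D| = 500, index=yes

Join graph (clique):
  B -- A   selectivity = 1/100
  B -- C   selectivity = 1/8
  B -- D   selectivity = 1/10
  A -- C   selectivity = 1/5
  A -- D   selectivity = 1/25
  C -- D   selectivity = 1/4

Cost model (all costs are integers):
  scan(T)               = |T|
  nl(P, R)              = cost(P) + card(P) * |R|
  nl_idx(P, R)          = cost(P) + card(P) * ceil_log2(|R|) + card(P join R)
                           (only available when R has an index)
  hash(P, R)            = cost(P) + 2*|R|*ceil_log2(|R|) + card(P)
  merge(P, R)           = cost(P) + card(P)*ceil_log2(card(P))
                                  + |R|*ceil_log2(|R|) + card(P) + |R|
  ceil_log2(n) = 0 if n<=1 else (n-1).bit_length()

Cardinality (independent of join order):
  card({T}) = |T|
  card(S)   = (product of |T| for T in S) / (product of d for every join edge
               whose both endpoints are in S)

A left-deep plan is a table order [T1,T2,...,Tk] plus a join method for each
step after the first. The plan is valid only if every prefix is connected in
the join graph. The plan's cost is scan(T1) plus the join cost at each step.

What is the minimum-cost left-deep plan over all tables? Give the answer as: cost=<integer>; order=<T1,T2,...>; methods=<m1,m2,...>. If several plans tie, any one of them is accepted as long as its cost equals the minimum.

cost=22200; order=A,B,D,C; methods=nl_idx,hash,hash

Selinger DP (subsets sized 1..n):
  {B}: scan cost=500, card=500
  {A}: scan cost=200, card=200
  {C}: scan cost=400, card=400
  {D}: scan cost=500, card=500
  {AB}: card=1000; try (B,nl_idx)→3000, (A,hash)→4200, (A,nl_idx)→5500, (B,merge)→7000, (A,merge)→7300, (B,hash)→9400 …(+2); best=3000 via (B,nl_idx)
  {BC}: card=25000; try (C,hash)→8200, (B,merge)→9400, (C,merge)→9500, (B,hash)→9800, (B,nl_idx)→29000, (B,nl)→200400 …(+1); best=8200 via (C,hash)
  {BD}: card=25000; try (D,hash)→10000, (B,hash)→10000, (D,merge)→10500, (B,merge)→10500, (D,nl_idx)→30000, (B,nl_idx)→30000 …(+2); best=10000 via (D,hash)
  {AC}: card=16000; try (A,hash)→4000, (C,merge)→6000, (A,merge)→6200, (C,hash)→7600, (A,nl_idx)→19600, (C,nl)→80200 …(+1); best=4000 via (A,hash)
  {AD}: card=4000; try (A,hash)→4200, (D,nl_idx)→6000, (D,merge)→7000, (A,merge)→7300, (A,nl_idx)→8500, (D,hash)→9400 …(+2); best=4200 via (A,hash)
  {CD}: card=50000; try (C,hash)→8200, (D,merge)→9400, (C,merge)→9500, (D,hash)→9800, (D,nl_idx)→54000, (D,nl)→200400 …(+1); best=8200 via (C,hash)
  {ABC}: card=10000; try (C,hash)→11200, (C,merge)→18000, (B,hash)→29000, (A,hash)→36400, (B,nl_idx)→158000, (A,nl_idx)→218200 …(+5); best=11200 via (C,hash)
  {ABD}: card=2000; try (D,hash)→13000, (D,nl_idx)→14000, (B,hash)→17200, (D,merge)→19000, (A,hash)→38200, (B,nl_idx)→42200 …(+6); best=13000 via (D,hash)
  {BCD}: card=312500; try (D,hash)→42200, (C,hash)→42200, (B,hash)→67200, (D,merge)→413200, (C,merge)→414000, (D,nl_idx)→545700 …(+5); best=42200 via (D,hash)
  {ACD}: card=80000; try (C,hash)→15400, (D,hash)→29000, (C,merge)→60200, (A,hash)→61400, (D,nl_idx)→228000, (D,merge)→249000 …(+5); best=15400 via (C,hash)
  {ABCD}: card=5000; try (C,hash)→22200, (D,hash)→30200, (C,merge)→41000, (B,hash)→104400, (D,nl_idx)→106200, (D,merge)→166200 …(+9); best=22200 via (C,hash)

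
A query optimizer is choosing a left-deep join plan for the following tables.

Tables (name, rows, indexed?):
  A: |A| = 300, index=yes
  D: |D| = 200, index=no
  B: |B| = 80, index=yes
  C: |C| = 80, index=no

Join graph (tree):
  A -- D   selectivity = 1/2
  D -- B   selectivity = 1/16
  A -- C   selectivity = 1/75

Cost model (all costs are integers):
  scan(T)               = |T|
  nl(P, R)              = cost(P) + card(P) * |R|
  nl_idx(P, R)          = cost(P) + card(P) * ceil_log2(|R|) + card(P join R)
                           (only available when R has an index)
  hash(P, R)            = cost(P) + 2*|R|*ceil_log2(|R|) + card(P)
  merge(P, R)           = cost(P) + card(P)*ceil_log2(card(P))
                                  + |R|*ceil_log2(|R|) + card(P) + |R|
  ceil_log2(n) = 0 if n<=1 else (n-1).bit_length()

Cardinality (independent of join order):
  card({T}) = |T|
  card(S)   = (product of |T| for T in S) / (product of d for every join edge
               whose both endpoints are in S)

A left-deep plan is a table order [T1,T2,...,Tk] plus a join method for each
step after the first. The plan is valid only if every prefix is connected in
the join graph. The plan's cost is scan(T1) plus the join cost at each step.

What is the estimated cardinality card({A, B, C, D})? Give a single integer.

Tables in S: A(300), B(80), C(80), D(200)
Edges inside S: A-D(d=2), D-B(d=16), A-C(d=75)
numerator = 300 * 80 * 80 * 200 = 384000000
denominator = 2 * 16 * 75 = 2400
card(S) = 384000000 / 2400 = 160000

160000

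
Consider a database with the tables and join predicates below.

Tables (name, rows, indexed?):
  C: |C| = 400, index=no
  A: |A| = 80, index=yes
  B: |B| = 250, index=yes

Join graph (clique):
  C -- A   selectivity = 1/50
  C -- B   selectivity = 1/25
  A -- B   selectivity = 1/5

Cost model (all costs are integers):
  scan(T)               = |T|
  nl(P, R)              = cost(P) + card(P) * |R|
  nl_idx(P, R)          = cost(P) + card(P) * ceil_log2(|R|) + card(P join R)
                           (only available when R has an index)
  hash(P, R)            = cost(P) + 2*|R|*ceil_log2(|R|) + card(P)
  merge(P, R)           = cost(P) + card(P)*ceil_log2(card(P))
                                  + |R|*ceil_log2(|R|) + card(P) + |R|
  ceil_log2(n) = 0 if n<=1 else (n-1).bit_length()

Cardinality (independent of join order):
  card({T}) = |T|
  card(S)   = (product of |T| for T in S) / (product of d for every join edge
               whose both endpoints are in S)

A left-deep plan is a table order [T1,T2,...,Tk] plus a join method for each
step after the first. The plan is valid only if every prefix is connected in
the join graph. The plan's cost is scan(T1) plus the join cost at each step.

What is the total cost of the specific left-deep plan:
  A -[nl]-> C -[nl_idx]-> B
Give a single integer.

38480

step 1: scan A: cost=80, card=80
step 2: join C via nl
    card(P join C) = 80*400/(50) = 640
    cost = 80 + 80*400 = 32080
step 3: join B via nl_idx
    card(P join B) = 640*250/(25*5) = 1280
    cost = 32080 + 640*8 + 1280 = 38480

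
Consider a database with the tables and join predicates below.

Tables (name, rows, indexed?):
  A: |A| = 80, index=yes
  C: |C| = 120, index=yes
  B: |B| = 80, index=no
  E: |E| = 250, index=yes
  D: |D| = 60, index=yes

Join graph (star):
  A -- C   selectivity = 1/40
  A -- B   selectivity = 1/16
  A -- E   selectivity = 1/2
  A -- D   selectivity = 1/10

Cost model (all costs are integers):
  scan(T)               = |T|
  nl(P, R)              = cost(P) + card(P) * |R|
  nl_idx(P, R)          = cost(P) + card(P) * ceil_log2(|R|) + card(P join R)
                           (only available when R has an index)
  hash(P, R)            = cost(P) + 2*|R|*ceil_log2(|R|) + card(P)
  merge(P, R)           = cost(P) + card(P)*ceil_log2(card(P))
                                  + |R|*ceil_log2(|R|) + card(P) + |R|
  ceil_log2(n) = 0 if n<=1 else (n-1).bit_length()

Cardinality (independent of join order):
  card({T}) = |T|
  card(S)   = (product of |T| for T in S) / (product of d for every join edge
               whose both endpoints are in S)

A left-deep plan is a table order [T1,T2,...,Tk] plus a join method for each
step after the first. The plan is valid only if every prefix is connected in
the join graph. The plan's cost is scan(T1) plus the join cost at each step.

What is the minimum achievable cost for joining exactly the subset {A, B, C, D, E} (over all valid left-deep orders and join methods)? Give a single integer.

15360

Selinger DP over subsets of {A,B,C,D,E}:
  {A}: scan cost=80, card=80
  {C}: scan cost=120, card=120
  {B}: scan cost=80, card=80
  {E}: scan cost=250, card=250
  {D}: scan cost=60, card=60
  {AC}: card=240; try (C,nl_idx)→880, (A,nl_idx)→1200, (A,hash)→1360, (C,merge)→1680, (A,merge)→1720, (C,hash)→1840 …(+2); best=880 via (C,nl_idx)
  {AB}: card=400; try (A,nl_idx)→1040, (B,hash)→1280, (A,hash)→1280, (B,merge)→1360, (A,merge)→1360, (B,nl)→6480 …(+1); best=1040 via (A,nl_idx)
  {AE}: card=10000; try (A,hash)→1620, (E,merge)→2970, (A,merge)→3140, (E,hash)→4160, (E,nl_idx)→10720, (A,nl_idx)→12000 …(+2); best=1620 via (A,hash)
  {AD}: card=480; try (D,hash)→880, (A,nl_idx)→960, (D,nl_idx)→1040, (A,merge)→1120, (D,merge)→1140, (A,hash)→1240 …(+2); best=880 via (D,hash)
  {ABC}: card=1200; try (B,hash)→2240, (C,hash)→3120, (B,merge)→3680, (C,nl_idx)→5040, (C,merge)→6000, (B,nl)→20080 …(+1); best=2240 via (B,hash)
  {ACE}: card=30000; try (E,hash)→5120, (E,merge)→5290, (C,hash)→13300, (E,nl_idx)→32800, (E,nl)→60880, (C,nl_idx)→101620 …(+2); best=5120 via (E,hash)
  {ACD}: card=1440; try (D,hash)→1840, (C,hash)→3040, (D,merge)→3460, (D,nl_idx)→3760, (C,nl_idx)→5680, (C,merge)→6640 …(+2); best=1840 via (D,hash)
  {ABE}: card=50000; try (E,hash)→5440, (E,merge)→7290, (B,hash)→12740, (E,nl_idx)→54240, (E,nl)→101040, (B,merge)→152260 …(+1); best=5440 via (E,hash)
  {ABD}: card=2400; try (D,hash)→2160, (B,hash)→2480, (D,merge)→5460, (D,nl_idx)→5840, (B,merge)→6320, (D,nl)→25040 …(+1); best=2160 via (D,hash)
  {ADE}: card=60000; try (E,hash)→5360, (E,merge)→7930, (D,hash)→12340, (E,nl_idx)→64720, (E,nl)→120880, (D,nl_idx)→121620 …(+2); best=5360 via (E,hash)
  {ABCE}: card=150000; try (E,hash)→7440, (E,merge)→18890, (B,hash)→36240, (C,hash)→57120, (E,nl_idx)→161840, (E,nl)→302240 …(+5); best=7440 via (E,hash)
  {ABCD}: card=7200; try (D,hash)→4160, (B,hash)→4400, (C,hash)→6240, (D,nl_idx)→16640, (D,merge)→17060, (B,merge)→19760 …(+5); best=4160 via (D,hash)
  {ACDE}: card=180000; try (E,hash)→7280, (E,merge)→21370, (D,hash)→35840, (C,hash)→67040, (E,nl_idx)→193360, (E,nl)→361840 …(+6); best=7280 via (E,hash)
  {ABDE}: card=300000; try (E,hash)→8560, (E,merge)→35610, (D,hash)→56160, (B,hash)→66480, (E,nl_idx)→321360, (E,nl)→602160 …(+5); best=8560 via (E,hash)
  {ABCDE}: card=900000; try (E,hash)→15360, (E,merge)→107210, (D,hash)→158160, (B,hash)→188400, (C,hash)→310240, (E,nl_idx)→961760 …(+9); best=15360 via (E,hash)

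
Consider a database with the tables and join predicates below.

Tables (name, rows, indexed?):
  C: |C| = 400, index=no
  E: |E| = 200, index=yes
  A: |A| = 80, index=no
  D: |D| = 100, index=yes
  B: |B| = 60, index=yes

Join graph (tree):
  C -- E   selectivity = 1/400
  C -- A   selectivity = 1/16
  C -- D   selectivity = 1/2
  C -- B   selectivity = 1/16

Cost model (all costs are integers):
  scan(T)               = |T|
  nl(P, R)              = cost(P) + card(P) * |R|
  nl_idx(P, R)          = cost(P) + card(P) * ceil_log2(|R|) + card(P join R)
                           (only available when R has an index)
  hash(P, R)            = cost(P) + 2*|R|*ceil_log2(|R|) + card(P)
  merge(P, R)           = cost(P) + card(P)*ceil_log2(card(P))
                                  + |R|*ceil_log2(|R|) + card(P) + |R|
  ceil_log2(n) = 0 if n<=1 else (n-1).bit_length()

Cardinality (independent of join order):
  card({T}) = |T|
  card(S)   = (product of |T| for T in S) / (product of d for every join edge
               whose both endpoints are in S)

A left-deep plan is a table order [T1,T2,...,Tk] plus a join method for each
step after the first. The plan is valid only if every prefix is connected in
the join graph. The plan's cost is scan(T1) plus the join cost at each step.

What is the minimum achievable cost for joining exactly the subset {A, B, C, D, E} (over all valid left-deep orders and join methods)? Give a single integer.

Selinger DP over subsets of {A,B,C,D,E}:
  {C}: scan cost=400, card=400
  {E}: scan cost=200, card=200
  {A}: scan cost=80, card=80
  {D}: scan cost=100, card=100
  {B}: scan cost=60, card=60
  {CE}: card=200; try (E,nl_idx)→3800, (E,hash)→4000, (C,merge)→6000, (E,merge)→6200, (C,hash)→7600, (C,nl)→80200 …(+1); best=3800 via (E,nl_idx)
  {AC}: card=2000; try (A,hash)→1920, (C,merge)→4720, (A,merge)→5040, (C,hash)→7360, (C,nl)→32080, (A,nl)→32400; best=1920 via (A,hash)
  {CD}: card=20000; try (D,hash)→2200, (C,merge)→4900, (D,merge)→5200, (C,hash)→7400, (D,nl_idx)→23200, (C,nl)→40100 …(+1); best=2200 via (D,hash)
  {BC}: card=1500; try (B,hash)→1520, (B,nl_idx)→4300, (C,merge)→4480, (B,merge)→4820, (C,hash)→7320, (C,nl)→24060 …(+1); best=1520 via (B,hash)
  {ACE}: card=1000; try (A,hash)→5120, (A,merge)→6240, (E,hash)→7120, (E,nl_idx)→18920, (A,nl)→19800, (E,merge)→27720 …(+1); best=5120 via (A,hash)
  {CDE}: card=10000; try (D,hash)→5400, (D,merge)→6400, (D,nl_idx)→15200, (D,nl)→23800, (E,hash)→25400, (E,nl_idx)→172200 …(+2); best=5400 via (D,hash)
  {BCE}: card=750; try (B,hash)→4720, (B,nl_idx)→5750, (B,merge)→6020, (E,hash)→6220, (E,nl_idx)→14270, (B,nl)→15800 …(+2); best=4720 via (B,hash)
  {ACD}: card=100000; try (D,hash)→5320, (A,hash)→23320, (D,merge)→26720, (D,nl_idx)→115920, (D,nl)→201920, (A,merge)→322840 …(+1); best=5320 via (D,hash)
  {ABC}: card=7500; try (A,hash)→4140, (B,hash)→4640, (A,merge)→20160, (B,nl_idx)→21420, (B,merge)→26340, (A,nl)→121520 …(+1); best=4140 via (A,hash)
  {BCD}: card=75000; try (D,hash)→4420, (D,merge)→20320, (B,hash)→22920, (D,nl_idx)→87020, (D,nl)→151520, (B,nl_idx)→197200 …(+2); best=4420 via (D,hash)
  {ACDE}: card=50000; try (D,hash)→7520, (A,hash)→16520, (D,merge)→16920, (D,nl_idx)→62120, (D,nl)→105120, (E,hash)→108520 …(+5); best=7520 via (D,hash)
  {ABCE}: card=3750; try (A,hash)→6590, (B,hash)→6840, (A,merge)→13610, (E,hash)→14840, (B,nl_idx)→14870, (B,merge)→16540 …(+5); best=6590 via (A,hash)
  {BCDE}: card=37500; try (D,hash)→6870, (D,merge)→13770, (B,hash)→16120, (D,nl_idx)→47470, (D,nl)→79720, (E,hash)→82620 …(+6); best=6870 via (D,hash)
  {ABCD}: card=375000; try (D,hash)→13040, (A,hash)→80540, (B,hash)→106040, (D,merge)→109940, (D,nl_idx)→431640, (D,nl)→754140 …(+5); best=13040 via (D,hash)
  {ABCDE}: card=187500; try (D,hash)→11740, (A,hash)→45490, (D,merge)→56140, (B,hash)→58240, (D,nl_idx)→220340, (D,nl)→381590 …(+9); best=11740 via (D,hash)

11740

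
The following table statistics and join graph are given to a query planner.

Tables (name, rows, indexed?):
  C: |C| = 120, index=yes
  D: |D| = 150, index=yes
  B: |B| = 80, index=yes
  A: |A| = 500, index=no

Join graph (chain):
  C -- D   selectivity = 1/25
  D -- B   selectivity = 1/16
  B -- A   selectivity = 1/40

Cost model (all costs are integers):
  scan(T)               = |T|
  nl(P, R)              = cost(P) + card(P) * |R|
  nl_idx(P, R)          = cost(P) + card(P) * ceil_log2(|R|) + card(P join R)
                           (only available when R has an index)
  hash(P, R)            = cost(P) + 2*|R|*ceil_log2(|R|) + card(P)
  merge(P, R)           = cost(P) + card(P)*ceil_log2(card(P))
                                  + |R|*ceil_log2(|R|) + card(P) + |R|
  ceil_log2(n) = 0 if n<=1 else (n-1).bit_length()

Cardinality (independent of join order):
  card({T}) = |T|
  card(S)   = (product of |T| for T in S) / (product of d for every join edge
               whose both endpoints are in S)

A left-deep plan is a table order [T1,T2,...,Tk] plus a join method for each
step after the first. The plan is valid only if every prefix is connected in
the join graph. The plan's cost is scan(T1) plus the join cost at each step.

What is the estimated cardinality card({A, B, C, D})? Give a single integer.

Tables in S: A(500), B(80), C(120), D(150)
Edges inside S: C-D(d=25), D-B(d=16), B-A(d=40)
numerator = 500 * 80 * 120 * 150 = 720000000
denominator = 25 * 16 * 40 = 16000
card(S) = 720000000 / 16000 = 45000

45000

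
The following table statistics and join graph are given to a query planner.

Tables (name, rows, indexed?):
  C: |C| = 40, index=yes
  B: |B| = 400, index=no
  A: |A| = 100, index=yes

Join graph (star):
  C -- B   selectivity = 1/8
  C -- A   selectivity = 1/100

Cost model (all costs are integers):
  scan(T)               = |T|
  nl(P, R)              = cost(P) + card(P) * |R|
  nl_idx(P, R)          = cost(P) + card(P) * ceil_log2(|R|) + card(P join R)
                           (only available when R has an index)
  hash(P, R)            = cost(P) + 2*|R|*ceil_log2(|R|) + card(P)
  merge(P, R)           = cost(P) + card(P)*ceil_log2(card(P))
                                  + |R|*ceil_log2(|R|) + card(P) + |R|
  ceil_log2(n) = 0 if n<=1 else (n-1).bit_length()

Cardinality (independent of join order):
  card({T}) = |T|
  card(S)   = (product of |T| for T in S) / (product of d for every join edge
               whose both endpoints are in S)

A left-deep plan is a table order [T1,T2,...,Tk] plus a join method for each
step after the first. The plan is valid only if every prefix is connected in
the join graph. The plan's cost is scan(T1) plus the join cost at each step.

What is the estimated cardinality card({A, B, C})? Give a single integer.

2000

Tables in S: A(100), B(400), C(40)
Edges inside S: C-B(d=8), C-A(d=100)
numerator = 100 * 400 * 40 = 1600000
denominator = 8 * 100 = 800
card(S) = 1600000 / 800 = 2000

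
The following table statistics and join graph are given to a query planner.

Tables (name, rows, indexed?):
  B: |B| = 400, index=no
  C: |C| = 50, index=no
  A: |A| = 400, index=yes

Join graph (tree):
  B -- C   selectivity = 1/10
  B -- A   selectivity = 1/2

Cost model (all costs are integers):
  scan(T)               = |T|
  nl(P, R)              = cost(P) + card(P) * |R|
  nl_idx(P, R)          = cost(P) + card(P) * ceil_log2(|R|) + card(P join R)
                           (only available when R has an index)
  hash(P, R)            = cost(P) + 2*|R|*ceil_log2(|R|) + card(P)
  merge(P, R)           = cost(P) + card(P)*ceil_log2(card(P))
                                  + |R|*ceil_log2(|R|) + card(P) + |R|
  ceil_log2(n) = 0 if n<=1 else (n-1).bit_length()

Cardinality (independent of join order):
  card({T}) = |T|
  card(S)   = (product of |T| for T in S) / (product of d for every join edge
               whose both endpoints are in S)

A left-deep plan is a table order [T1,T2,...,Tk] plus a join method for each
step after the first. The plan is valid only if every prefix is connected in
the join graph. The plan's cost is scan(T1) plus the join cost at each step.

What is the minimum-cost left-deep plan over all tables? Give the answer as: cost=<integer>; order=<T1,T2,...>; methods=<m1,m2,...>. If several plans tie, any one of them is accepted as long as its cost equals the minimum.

Selinger DP (subsets sized 1..n):
  {B}: scan cost=400, card=400
  {C}: scan cost=50, card=50
  {A}: scan cost=400, card=400
  {BC}: card=2000; try (C,hash)→1400, (B,merge)→4400, (C,merge)→4750, (B,hash)→7300, (B,nl)→20050, (C,nl)→20400; best=1400 via (C,hash)
  {AB}: card=80000; try (B,hash)→8000, (A,hash)→8000, (B,merge)→8400, (A,merge)→8400, (A,nl_idx)→84000, (B,nl)→160400 …(+1); best=8000 via (B,hash)
  {ABC}: card=400000; try (A,hash)→10600, (A,merge)→29400, (C,hash)→88600, (A,nl_idx)→419400, (A,nl)→801400, (C,merge)→1448350 …(+1); best=10600 via (A,hash)

cost=10600; order=B,C,A; methods=hash,hash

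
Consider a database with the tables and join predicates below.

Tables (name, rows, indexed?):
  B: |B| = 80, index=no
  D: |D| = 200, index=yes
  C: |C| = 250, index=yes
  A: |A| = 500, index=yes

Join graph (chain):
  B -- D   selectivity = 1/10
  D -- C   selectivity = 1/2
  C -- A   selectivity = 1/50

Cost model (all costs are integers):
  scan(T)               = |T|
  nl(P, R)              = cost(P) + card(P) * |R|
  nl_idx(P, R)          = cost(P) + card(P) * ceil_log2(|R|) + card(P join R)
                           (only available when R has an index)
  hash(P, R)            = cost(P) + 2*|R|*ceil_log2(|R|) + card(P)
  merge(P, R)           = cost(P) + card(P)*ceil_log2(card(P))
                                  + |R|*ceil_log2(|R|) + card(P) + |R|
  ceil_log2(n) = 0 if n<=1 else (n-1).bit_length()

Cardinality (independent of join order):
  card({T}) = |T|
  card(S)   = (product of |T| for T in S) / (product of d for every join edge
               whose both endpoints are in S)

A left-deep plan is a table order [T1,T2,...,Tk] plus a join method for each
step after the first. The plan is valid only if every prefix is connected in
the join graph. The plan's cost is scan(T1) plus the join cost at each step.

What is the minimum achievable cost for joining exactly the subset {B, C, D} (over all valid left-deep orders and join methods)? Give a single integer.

Selinger DP over subsets of {B,C,D}:
  {B}: scan cost=80, card=80
  {D}: scan cost=200, card=200
  {C}: scan cost=250, card=250
  {BD}: card=1600; try (B,hash)→1520, (D,nl_idx)→2320, (D,merge)→2520, (B,merge)→2640, (D,hash)→3360, (D,nl)→16080 …(+1); best=1520 via (B,hash)
  {CD}: card=25000; try (D,hash)→3700, (C,merge)→4250, (D,merge)→4300, (C,hash)→4400, (C,nl_idx)→26800, (D,nl_idx)→27250 …(+2); best=3700 via (D,hash)
  {BCD}: card=200000; try (C,hash)→7120, (C,merge)→22970, (B,hash)→29820, (C,nl_idx)→214320, (C,nl)→401520, (B,merge)→404340 …(+1); best=7120 via (C,hash)

7120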